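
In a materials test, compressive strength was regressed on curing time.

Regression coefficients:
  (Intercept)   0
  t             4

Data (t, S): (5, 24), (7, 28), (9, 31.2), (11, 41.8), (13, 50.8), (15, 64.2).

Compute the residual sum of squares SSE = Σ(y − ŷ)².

t=5: ŷ = 4·5 = 20; e = 24 − 20 = 4
t=7: ŷ = 4·7 = 28; e = 28 − 28 = 0
t=9: ŷ = 4·9 = 36; e = 31.2 − 36 = -4.8
t=11: ŷ = 4·11 = 44; e = 41.8 − 44 = -2.2
t=13: ŷ = 4·13 = 52; e = 50.8 − 52 = -1.2
t=15: ŷ = 4·15 = 60; e = 64.2 − 60 = 4.2
SSE = 16 + 0 + 23.04 + 4.84 + 1.44 + 17.64 = 62.96

SSE = 62.96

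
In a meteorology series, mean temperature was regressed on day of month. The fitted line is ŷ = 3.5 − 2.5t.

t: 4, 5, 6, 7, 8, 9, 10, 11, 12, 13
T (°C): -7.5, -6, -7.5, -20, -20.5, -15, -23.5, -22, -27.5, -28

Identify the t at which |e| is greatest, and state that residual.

t=4: ŷ = 3.5 − 2.5·4 = -6.5; e = -7.5 − (-6.5) = -1
t=5: ŷ = 3.5 − 2.5·5 = -9; e = -6 − (-9) = 3
t=6: ŷ = 3.5 − 2.5·6 = -11.5; e = -7.5 − (-11.5) = 4
t=7: ŷ = 3.5 − 2.5·7 = -14; e = -20 − (-14) = -6
t=8: ŷ = 3.5 − 2.5·8 = -16.5; e = -20.5 − (-16.5) = -4
t=9: ŷ = 3.5 − 2.5·9 = -19; e = -15 − (-19) = 4
t=10: ŷ = 3.5 − 2.5·10 = -21.5; e = -23.5 − (-21.5) = -2
t=11: ŷ = 3.5 − 2.5·11 = -24; e = -22 − (-24) = 2
t=12: ŷ = 3.5 − 2.5·12 = -26.5; e = -27.5 − (-26.5) = -1
t=13: ŷ = 3.5 − 2.5·13 = -29; e = -28 − (-29) = 1
Largest |e| is 6 at t = 7, residual -6.

t = 7, e = -6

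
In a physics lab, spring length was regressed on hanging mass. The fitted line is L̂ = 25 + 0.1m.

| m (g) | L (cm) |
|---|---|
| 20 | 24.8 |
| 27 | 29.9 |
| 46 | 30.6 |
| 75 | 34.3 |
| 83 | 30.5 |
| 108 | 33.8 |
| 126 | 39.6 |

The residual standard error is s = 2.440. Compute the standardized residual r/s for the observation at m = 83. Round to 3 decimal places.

L̂ = 25 + 0.1·83 = 33.3
r = 30.5 − 33.3 = -2.8
r/s = -2.8 / 2.440 = -1.148

-1.148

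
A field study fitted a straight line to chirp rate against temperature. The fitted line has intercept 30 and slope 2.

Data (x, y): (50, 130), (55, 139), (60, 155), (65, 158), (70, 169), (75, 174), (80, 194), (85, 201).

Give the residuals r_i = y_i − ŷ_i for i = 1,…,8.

0, -1, 5, -2, -1, -6, 4, 1

x=50: ŷ = 30 + 2·50 = 130; r = 130 − 130 = 0
x=55: ŷ = 30 + 2·55 = 140; r = 139 − 140 = -1
x=60: ŷ = 30 + 2·60 = 150; r = 155 − 150 = 5
x=65: ŷ = 30 + 2·65 = 160; r = 158 − 160 = -2
x=70: ŷ = 30 + 2·70 = 170; r = 169 − 170 = -1
x=75: ŷ = 30 + 2·75 = 180; r = 174 − 180 = -6
x=80: ŷ = 30 + 2·80 = 190; r = 194 − 190 = 4
x=85: ŷ = 30 + 2·85 = 200; r = 201 − 200 = 1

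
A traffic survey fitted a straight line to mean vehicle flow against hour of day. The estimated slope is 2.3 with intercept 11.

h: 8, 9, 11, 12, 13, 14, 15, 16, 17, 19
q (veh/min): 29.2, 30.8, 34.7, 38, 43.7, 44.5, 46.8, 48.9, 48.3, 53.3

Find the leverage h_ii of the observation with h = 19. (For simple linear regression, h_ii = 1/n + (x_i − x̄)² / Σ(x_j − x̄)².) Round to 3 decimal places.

h̄ = (8 + 9 + 11 + 12 + 13 + 14 + 15 + 16 + 17 + 19)/10 = 13.4
Σ(h − h̄)² = 29.16 + 19.36 + 5.76 + 1.96 + 0.16 + 0.36 + 2.56 + 6.76 + 12.96 + 31.36 = 110.4
h = 1/10 + (5.6)²/110.4 = 0.1 + 0.284058 = 0.384

h = 0.384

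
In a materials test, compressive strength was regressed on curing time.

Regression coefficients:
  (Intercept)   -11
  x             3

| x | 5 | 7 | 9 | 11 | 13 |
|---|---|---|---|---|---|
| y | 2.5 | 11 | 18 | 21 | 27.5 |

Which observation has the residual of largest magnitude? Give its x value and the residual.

x=5: ŷ = -11 + 3·5 = 4; r = 2.5 − 4 = -1.5
x=7: ŷ = -11 + 3·7 = 10; r = 11 − 10 = 1
x=9: ŷ = -11 + 3·9 = 16; r = 18 − 16 = 2
x=11: ŷ = -11 + 3·11 = 22; r = 21 − 22 = -1
x=13: ŷ = -11 + 3·13 = 28; r = 27.5 − 28 = -0.5
Largest |r| is 2 at x = 9, residual 2.

x = 9, r = 2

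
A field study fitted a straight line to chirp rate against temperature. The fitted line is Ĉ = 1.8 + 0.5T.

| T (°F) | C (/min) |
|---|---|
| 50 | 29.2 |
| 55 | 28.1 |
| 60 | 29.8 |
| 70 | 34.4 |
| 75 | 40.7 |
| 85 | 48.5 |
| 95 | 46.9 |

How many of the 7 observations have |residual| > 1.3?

T=50: Ĉ = 1.8 + 0.5·50 = 26.8; e = 29.2 − 26.8 = 2.4
T=55: Ĉ = 1.8 + 0.5·55 = 29.3; e = 28.1 − 29.3 = -1.2
T=60: Ĉ = 1.8 + 0.5·60 = 31.8; e = 29.8 − 31.8 = -2
T=70: Ĉ = 1.8 + 0.5·70 = 36.8; e = 34.4 − 36.8 = -2.4
T=75: Ĉ = 1.8 + 0.5·75 = 39.3; e = 40.7 − 39.3 = 1.4
T=85: Ĉ = 1.8 + 0.5·85 = 44.3; e = 48.5 − 44.3 = 4.2
T=95: Ĉ = 1.8 + 0.5·95 = 49.3; e = 46.9 − 49.3 = -2.4
|e| > 1.3: T=50 (|e|=2.4), T=60 (|e|=2), T=70 (|e|=2.4), T=75 (|e|=1.4), T=85 (|e|=4.2), T=95 (|e|=2.4) → 6

6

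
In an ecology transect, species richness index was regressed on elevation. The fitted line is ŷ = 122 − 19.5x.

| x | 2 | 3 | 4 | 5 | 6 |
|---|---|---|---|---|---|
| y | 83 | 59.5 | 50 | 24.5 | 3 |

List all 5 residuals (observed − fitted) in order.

x=2: ŷ = 122 − 19.5·2 = 83; e = 83 − 83 = 0
x=3: ŷ = 122 − 19.5·3 = 63.5; e = 59.5 − 63.5 = -4
x=4: ŷ = 122 − 19.5·4 = 44; e = 50 − 44 = 6
x=5: ŷ = 122 − 19.5·5 = 24.5; e = 24.5 − 24.5 = 0
x=6: ŷ = 122 − 19.5·6 = 5; e = 3 − 5 = -2

0, -4, 6, 0, -2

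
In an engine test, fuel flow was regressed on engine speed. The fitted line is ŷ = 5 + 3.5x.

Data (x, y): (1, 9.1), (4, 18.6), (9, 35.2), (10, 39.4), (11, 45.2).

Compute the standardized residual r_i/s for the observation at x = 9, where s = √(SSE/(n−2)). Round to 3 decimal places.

-0.964

x=1: ŷ = 5 + 3.5·1 = 8.5; r = 9.1 − 8.5 = 0.6
x=4: ŷ = 5 + 3.5·4 = 19; r = 18.6 − 19 = -0.4
x=9: ŷ = 5 + 3.5·9 = 36.5; r = 35.2 − 36.5 = -1.3
x=10: ŷ = 5 + 3.5·10 = 40; r = 39.4 − 40 = -0.6
x=11: ŷ = 5 + 3.5·11 = 43.5; r = 45.2 − 43.5 = 1.7
SSE = 0.36 + 0.16 + 1.69 + 0.36 + 2.89 = 5.46
s = √(5.46/3) = 1.34907
r/s = -1.3 / 1.34907 = -0.964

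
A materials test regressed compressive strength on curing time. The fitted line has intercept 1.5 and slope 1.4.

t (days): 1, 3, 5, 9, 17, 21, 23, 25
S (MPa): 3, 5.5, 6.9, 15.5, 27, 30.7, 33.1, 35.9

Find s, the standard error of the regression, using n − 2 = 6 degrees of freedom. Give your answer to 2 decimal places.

t=1: ŷ = 1.5 + 1.4·1 = 2.9; r = 3 − 2.9 = 0.1
t=3: ŷ = 1.5 + 1.4·3 = 5.7; r = 5.5 − 5.7 = -0.2
t=5: ŷ = 1.5 + 1.4·5 = 8.5; r = 6.9 − 8.5 = -1.6
t=9: ŷ = 1.5 + 1.4·9 = 14.1; r = 15.5 − 14.1 = 1.4
t=17: ŷ = 1.5 + 1.4·17 = 25.3; r = 27 − 25.3 = 1.7
t=21: ŷ = 1.5 + 1.4·21 = 30.9; r = 30.7 − 30.9 = -0.2
t=23: ŷ = 1.5 + 1.4·23 = 33.7; r = 33.1 − 33.7 = -0.6
t=25: ŷ = 1.5 + 1.4·25 = 36.5; r = 35.9 − 36.5 = -0.6
SSE = 0.01 + 0.04 + 2.56 + 1.96 + 2.89 + 0.04 + 0.36 + 0.36 = 8.22
s = √(8.22/6) = √1.37 ≈ 1.17

s = 1.17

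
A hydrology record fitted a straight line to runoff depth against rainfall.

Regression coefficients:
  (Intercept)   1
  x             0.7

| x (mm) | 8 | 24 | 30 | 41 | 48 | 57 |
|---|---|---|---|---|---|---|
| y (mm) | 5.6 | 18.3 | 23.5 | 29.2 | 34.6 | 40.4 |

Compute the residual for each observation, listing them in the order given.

x=8: ŷ = 1 + 0.7·8 = 6.6; r = 5.6 − 6.6 = -1
x=24: ŷ = 1 + 0.7·24 = 17.8; r = 18.3 − 17.8 = 0.5
x=30: ŷ = 1 + 0.7·30 = 22; r = 23.5 − 22 = 1.5
x=41: ŷ = 1 + 0.7·41 = 29.7; r = 29.2 − 29.7 = -0.5
x=48: ŷ = 1 + 0.7·48 = 34.6; r = 34.6 − 34.6 = 0
x=57: ŷ = 1 + 0.7·57 = 40.9; r = 40.4 − 40.9 = -0.5

-1, 0.5, 1.5, -0.5, 0, -0.5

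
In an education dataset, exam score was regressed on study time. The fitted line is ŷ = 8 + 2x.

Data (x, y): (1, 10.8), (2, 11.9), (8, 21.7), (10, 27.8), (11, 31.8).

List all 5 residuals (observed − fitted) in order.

x=1: ŷ = 8 + 2·1 = 10; r = 10.8 − 10 = 0.8
x=2: ŷ = 8 + 2·2 = 12; r = 11.9 − 12 = -0.1
x=8: ŷ = 8 + 2·8 = 24; r = 21.7 − 24 = -2.3
x=10: ŷ = 8 + 2·10 = 28; r = 27.8 − 28 = -0.2
x=11: ŷ = 8 + 2·11 = 30; r = 31.8 − 30 = 1.8

0.8, -0.1, -2.3, -0.2, 1.8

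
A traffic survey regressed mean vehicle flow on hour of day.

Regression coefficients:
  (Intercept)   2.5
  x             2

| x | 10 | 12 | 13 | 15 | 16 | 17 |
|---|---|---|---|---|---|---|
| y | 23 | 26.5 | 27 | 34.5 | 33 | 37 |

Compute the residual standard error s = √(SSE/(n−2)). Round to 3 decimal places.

s = 1.500

x=10: ŷ = 2.5 + 2·10 = 22.5; r = 23 − 22.5 = 0.5
x=12: ŷ = 2.5 + 2·12 = 26.5; r = 26.5 − 26.5 = 0
x=13: ŷ = 2.5 + 2·13 = 28.5; r = 27 − 28.5 = -1.5
x=15: ŷ = 2.5 + 2·15 = 32.5; r = 34.5 − 32.5 = 2
x=16: ŷ = 2.5 + 2·16 = 34.5; r = 33 − 34.5 = -1.5
x=17: ŷ = 2.5 + 2·17 = 36.5; r = 37 − 36.5 = 0.5
SSE = 0.25 + 0 + 2.25 + 4 + 2.25 + 0.25 = 9
s = √(9/4) = √2.25 ≈ 1.500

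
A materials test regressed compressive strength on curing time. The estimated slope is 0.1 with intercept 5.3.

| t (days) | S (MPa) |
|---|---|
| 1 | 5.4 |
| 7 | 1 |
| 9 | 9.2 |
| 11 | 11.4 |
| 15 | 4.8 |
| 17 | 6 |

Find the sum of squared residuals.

SSE = 64

t=1: Ŝ = 5.3 + 0.1·1 = 5.4; e = 5.4 − 5.4 = 0
t=7: Ŝ = 5.3 + 0.1·7 = 6; e = 1 − 6 = -5
t=9: Ŝ = 5.3 + 0.1·9 = 6.2; e = 9.2 − 6.2 = 3
t=11: Ŝ = 5.3 + 0.1·11 = 6.4; e = 11.4 − 6.4 = 5
t=15: Ŝ = 5.3 + 0.1·15 = 6.8; e = 4.8 − 6.8 = -2
t=17: Ŝ = 5.3 + 0.1·17 = 7; e = 6 − 7 = -1
SSE = 0 + 25 + 9 + 25 + 4 + 1 = 64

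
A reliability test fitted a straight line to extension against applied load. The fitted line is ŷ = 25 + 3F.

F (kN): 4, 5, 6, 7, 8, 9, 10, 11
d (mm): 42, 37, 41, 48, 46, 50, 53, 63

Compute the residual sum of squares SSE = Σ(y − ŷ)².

SSE = 84

F=4: ŷ = 25 + 3·4 = 37; e = 42 − 37 = 5
F=5: ŷ = 25 + 3·5 = 40; e = 37 − 40 = -3
F=6: ŷ = 25 + 3·6 = 43; e = 41 − 43 = -2
F=7: ŷ = 25 + 3·7 = 46; e = 48 − 46 = 2
F=8: ŷ = 25 + 3·8 = 49; e = 46 − 49 = -3
F=9: ŷ = 25 + 3·9 = 52; e = 50 − 52 = -2
F=10: ŷ = 25 + 3·10 = 55; e = 53 − 55 = -2
F=11: ŷ = 25 + 3·11 = 58; e = 63 − 58 = 5
SSE = 25 + 9 + 4 + 4 + 9 + 4 + 4 + 25 = 84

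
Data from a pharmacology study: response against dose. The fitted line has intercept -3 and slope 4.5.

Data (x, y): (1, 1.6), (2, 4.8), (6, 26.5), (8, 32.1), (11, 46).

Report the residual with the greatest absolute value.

e = 2.5

x=1: ŷ = -3 + 4.5·1 = 1.5; e = 1.6 − 1.5 = 0.1
x=2: ŷ = -3 + 4.5·2 = 6; e = 4.8 − 6 = -1.2
x=6: ŷ = -3 + 4.5·6 = 24; e = 26.5 − 24 = 2.5
x=8: ŷ = -3 + 4.5·8 = 33; e = 32.1 − 33 = -0.9
x=11: ŷ = -3 + 4.5·11 = 46.5; e = 46 − 46.5 = -0.5
Largest |e| is 2.5 at x = 6, residual 2.5.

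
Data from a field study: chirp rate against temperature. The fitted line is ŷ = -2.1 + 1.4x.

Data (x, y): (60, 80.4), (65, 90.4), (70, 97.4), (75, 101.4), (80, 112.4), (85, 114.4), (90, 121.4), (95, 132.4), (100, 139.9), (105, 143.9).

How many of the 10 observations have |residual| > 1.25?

x=60: ŷ = -2.1 + 1.4·60 = 81.9; r = 80.4 − 81.9 = -1.5
x=65: ŷ = -2.1 + 1.4·65 = 88.9; r = 90.4 − 88.9 = 1.5
x=70: ŷ = -2.1 + 1.4·70 = 95.9; r = 97.4 − 95.9 = 1.5
x=75: ŷ = -2.1 + 1.4·75 = 102.9; r = 101.4 − 102.9 = -1.5
x=80: ŷ = -2.1 + 1.4·80 = 109.9; r = 112.4 − 109.9 = 2.5
x=85: ŷ = -2.1 + 1.4·85 = 116.9; r = 114.4 − 116.9 = -2.5
x=90: ŷ = -2.1 + 1.4·90 = 123.9; r = 121.4 − 123.9 = -2.5
x=95: ŷ = -2.1 + 1.4·95 = 130.9; r = 132.4 − 130.9 = 1.5
x=100: ŷ = -2.1 + 1.4·100 = 137.9; r = 139.9 − 137.9 = 2
x=105: ŷ = -2.1 + 1.4·105 = 144.9; r = 143.9 − 144.9 = -1
|r| > 1.25: x=60 (|r|=1.5), x=65 (|r|=1.5), x=70 (|r|=1.5), x=75 (|r|=1.5), x=80 (|r|=2.5), x=85 (|r|=2.5), x=90 (|r|=2.5), x=95 (|r|=1.5), x=100 (|r|=2) → 9

9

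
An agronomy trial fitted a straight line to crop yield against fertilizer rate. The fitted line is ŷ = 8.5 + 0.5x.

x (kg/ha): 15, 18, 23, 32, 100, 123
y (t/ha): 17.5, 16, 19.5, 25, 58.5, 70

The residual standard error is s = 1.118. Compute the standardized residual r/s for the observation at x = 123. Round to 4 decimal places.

ŷ = 8.5 + 0.5·123 = 70
r = 70 − 70 = 0
r/s = 0 / 1.118 = 0.0000

0.0000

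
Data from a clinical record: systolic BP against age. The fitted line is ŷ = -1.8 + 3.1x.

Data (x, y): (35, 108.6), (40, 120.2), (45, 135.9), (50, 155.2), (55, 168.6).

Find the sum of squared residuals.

x=35: ŷ = -1.8 + 3.1·35 = 106.7; r = 108.6 − 106.7 = 1.9
x=40: ŷ = -1.8 + 3.1·40 = 122.2; r = 120.2 − 122.2 = -2
x=45: ŷ = -1.8 + 3.1·45 = 137.7; r = 135.9 − 137.7 = -1.8
x=50: ŷ = -1.8 + 3.1·50 = 153.2; r = 155.2 − 153.2 = 2
x=55: ŷ = -1.8 + 3.1·55 = 168.7; r = 168.6 − 168.7 = -0.1
SSE = 3.61 + 4 + 3.24 + 4 + 0.01 = 14.86

SSE = 14.86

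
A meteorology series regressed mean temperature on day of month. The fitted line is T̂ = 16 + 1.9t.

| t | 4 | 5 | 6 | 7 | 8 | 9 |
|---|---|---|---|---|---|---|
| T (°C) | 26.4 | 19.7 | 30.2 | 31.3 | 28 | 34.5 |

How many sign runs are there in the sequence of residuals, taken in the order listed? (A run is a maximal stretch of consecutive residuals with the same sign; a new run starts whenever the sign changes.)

5 runs

t=4: T̂ = 16 + 1.9·4 = 23.6; r = 26.4 − 23.6 = 2.8
t=5: T̂ = 16 + 1.9·5 = 25.5; r = 19.7 − 25.5 = -5.8
t=6: T̂ = 16 + 1.9·6 = 27.4; r = 30.2 − 27.4 = 2.8
t=7: T̂ = 16 + 1.9·7 = 29.3; r = 31.3 − 29.3 = 2
t=8: T̂ = 16 + 1.9·8 = 31.2; r = 28 − 31.2 = -3.2
t=9: T̂ = 16 + 1.9·9 = 33.1; r = 34.5 − 33.1 = 1.4
Signs: + − + + − +
Runs: +×1, −×1, +×2, −×1, +×1 → 5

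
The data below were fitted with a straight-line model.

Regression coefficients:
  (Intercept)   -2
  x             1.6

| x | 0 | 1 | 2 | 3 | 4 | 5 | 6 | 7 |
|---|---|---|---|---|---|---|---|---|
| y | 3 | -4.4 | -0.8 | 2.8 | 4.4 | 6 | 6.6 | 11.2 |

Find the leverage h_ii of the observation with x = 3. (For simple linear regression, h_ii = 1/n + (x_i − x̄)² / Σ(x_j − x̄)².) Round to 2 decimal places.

x̄ = (0 + 1 + 2 + 3 + 4 + 5 + 6 + 7)/8 = 3.5
Σ(x − x̄)² = 12.25 + 6.25 + 2.25 + 0.25 + 0.25 + 2.25 + 6.25 + 12.25 = 42
h = 1/8 + (-0.5)²/42 = 0.125 + 0.00595238 = 0.13

h = 0.13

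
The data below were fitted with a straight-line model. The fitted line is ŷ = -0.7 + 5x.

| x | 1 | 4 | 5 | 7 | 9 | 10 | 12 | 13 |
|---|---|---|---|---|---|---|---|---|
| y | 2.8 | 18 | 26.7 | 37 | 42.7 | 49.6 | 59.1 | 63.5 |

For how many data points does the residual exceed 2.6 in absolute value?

1

x=1: ŷ = -0.7 + 5·1 = 4.3; e = 2.8 − 4.3 = -1.5
x=4: ŷ = -0.7 + 5·4 = 19.3; e = 18 − 19.3 = -1.3
x=5: ŷ = -0.7 + 5·5 = 24.3; e = 26.7 − 24.3 = 2.4
x=7: ŷ = -0.7 + 5·7 = 34.3; e = 37 − 34.3 = 2.7
x=9: ŷ = -0.7 + 5·9 = 44.3; e = 42.7 − 44.3 = -1.6
x=10: ŷ = -0.7 + 5·10 = 49.3; e = 49.6 − 49.3 = 0.3
x=12: ŷ = -0.7 + 5·12 = 59.3; e = 59.1 − 59.3 = -0.2
x=13: ŷ = -0.7 + 5·13 = 64.3; e = 63.5 − 64.3 = -0.8
|e| > 2.6: x=7 (|e|=2.7) → 1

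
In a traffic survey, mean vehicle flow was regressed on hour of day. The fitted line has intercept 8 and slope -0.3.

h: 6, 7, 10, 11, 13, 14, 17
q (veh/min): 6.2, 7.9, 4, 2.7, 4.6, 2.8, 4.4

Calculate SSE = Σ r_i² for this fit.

SSE = 12.5

h=6: ŷ = 8 − 0.3·6 = 6.2; r = 6.2 − 6.2 = 0
h=7: ŷ = 8 − 0.3·7 = 5.9; r = 7.9 − 5.9 = 2
h=10: ŷ = 8 − 0.3·10 = 5; r = 4 − 5 = -1
h=11: ŷ = 8 − 0.3·11 = 4.7; r = 2.7 − 4.7 = -2
h=13: ŷ = 8 − 0.3·13 = 4.1; r = 4.6 − 4.1 = 0.5
h=14: ŷ = 8 − 0.3·14 = 3.8; r = 2.8 − 3.8 = -1
h=17: ŷ = 8 − 0.3·17 = 2.9; r = 4.4 − 2.9 = 1.5
SSE = 0 + 4 + 1 + 4 + 0.25 + 1 + 2.25 = 12.5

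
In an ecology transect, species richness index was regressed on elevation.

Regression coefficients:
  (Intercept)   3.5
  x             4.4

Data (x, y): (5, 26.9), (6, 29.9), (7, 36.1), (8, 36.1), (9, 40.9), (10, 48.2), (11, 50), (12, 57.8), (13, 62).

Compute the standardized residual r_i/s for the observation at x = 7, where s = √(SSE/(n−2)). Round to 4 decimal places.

x=5: ŷ = 3.5 + 4.4·5 = 25.5; r = 26.9 − 25.5 = 1.4
x=6: ŷ = 3.5 + 4.4·6 = 29.9; r = 29.9 − 29.9 = 0
x=7: ŷ = 3.5 + 4.4·7 = 34.3; r = 36.1 − 34.3 = 1.8
x=8: ŷ = 3.5 + 4.4·8 = 38.7; r = 36.1 − 38.7 = -2.6
x=9: ŷ = 3.5 + 4.4·9 = 43.1; r = 40.9 − 43.1 = -2.2
x=10: ŷ = 3.5 + 4.4·10 = 47.5; r = 48.2 − 47.5 = 0.7
x=11: ŷ = 3.5 + 4.4·11 = 51.9; r = 50 − 51.9 = -1.9
x=12: ŷ = 3.5 + 4.4·12 = 56.3; r = 57.8 − 56.3 = 1.5
x=13: ŷ = 3.5 + 4.4·13 = 60.7; r = 62 − 60.7 = 1.3
SSE = 1.96 + 0 + 3.24 + 6.76 + 4.84 + 0.49 + 3.61 + 2.25 + 1.69 = 24.84
s = √(24.84/7) = 1.88377
r/s = 1.8 / 1.88377 = 0.9555

0.9555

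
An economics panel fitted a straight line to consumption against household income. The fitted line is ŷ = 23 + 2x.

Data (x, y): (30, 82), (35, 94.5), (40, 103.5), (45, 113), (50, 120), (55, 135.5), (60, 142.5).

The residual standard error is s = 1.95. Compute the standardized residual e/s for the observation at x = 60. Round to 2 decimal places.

ŷ = 23 + 2·60 = 143
e = 142.5 − 143 = -0.5
e/s = -0.5 / 1.95 = -0.26

-0.26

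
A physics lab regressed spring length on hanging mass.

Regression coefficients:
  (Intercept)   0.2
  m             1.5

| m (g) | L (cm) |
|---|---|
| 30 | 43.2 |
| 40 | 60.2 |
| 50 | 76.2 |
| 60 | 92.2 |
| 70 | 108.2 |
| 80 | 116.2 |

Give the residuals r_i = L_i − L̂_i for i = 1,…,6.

m=30: L̂ = 0.2 + 1.5·30 = 45.2; r = 43.2 − 45.2 = -2
m=40: L̂ = 0.2 + 1.5·40 = 60.2; r = 60.2 − 60.2 = 0
m=50: L̂ = 0.2 + 1.5·50 = 75.2; r = 76.2 − 75.2 = 1
m=60: L̂ = 0.2 + 1.5·60 = 90.2; r = 92.2 − 90.2 = 2
m=70: L̂ = 0.2 + 1.5·70 = 105.2; r = 108.2 − 105.2 = 3
m=80: L̂ = 0.2 + 1.5·80 = 120.2; r = 116.2 − 120.2 = -4

-2, 0, 1, 2, 3, -4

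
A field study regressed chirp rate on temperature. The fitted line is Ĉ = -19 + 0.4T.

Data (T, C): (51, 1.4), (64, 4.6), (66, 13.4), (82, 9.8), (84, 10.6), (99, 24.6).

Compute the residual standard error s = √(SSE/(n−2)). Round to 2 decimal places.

T=51: Ĉ = -19 + 0.4·51 = 1.4; e = 1.4 − 1.4 = 0
T=64: Ĉ = -19 + 0.4·64 = 6.6; e = 4.6 − 6.6 = -2
T=66: Ĉ = -19 + 0.4·66 = 7.4; e = 13.4 − 7.4 = 6
T=82: Ĉ = -19 + 0.4·82 = 13.8; e = 9.8 − 13.8 = -4
T=84: Ĉ = -19 + 0.4·84 = 14.6; e = 10.6 − 14.6 = -4
T=99: Ĉ = -19 + 0.4·99 = 20.6; e = 24.6 − 20.6 = 4
SSE = 0 + 4 + 36 + 16 + 16 + 16 = 88
s = √(88/4) = √22 ≈ 4.69

s = 4.69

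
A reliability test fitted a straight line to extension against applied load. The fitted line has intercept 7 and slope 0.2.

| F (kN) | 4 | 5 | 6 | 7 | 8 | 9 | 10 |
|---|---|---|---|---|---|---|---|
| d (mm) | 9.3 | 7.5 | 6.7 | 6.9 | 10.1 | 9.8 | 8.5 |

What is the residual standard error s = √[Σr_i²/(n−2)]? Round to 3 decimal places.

F=4: ŷ = 7 + 0.2·4 = 7.8; r = 9.3 − 7.8 = 1.5
F=5: ŷ = 7 + 0.2·5 = 8; r = 7.5 − 8 = -0.5
F=6: ŷ = 7 + 0.2·6 = 8.2; r = 6.7 − 8.2 = -1.5
F=7: ŷ = 7 + 0.2·7 = 8.4; r = 6.9 − 8.4 = -1.5
F=8: ŷ = 7 + 0.2·8 = 8.6; r = 10.1 − 8.6 = 1.5
F=9: ŷ = 7 + 0.2·9 = 8.8; r = 9.8 − 8.8 = 1
F=10: ŷ = 7 + 0.2·10 = 9; r = 8.5 − 9 = -0.5
SSE = 2.25 + 0.25 + 2.25 + 2.25 + 2.25 + 1 + 0.25 = 10.5
s = √(10.5/5) = √2.1 ≈ 1.449

s = 1.449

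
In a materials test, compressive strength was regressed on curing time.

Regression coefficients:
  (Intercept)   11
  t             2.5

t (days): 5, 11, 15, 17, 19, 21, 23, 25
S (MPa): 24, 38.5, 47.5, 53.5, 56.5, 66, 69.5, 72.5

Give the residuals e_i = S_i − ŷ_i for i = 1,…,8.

t=5: ŷ = 11 + 2.5·5 = 23.5; e = 24 − 23.5 = 0.5
t=11: ŷ = 11 + 2.5·11 = 38.5; e = 38.5 − 38.5 = 0
t=15: ŷ = 11 + 2.5·15 = 48.5; e = 47.5 − 48.5 = -1
t=17: ŷ = 11 + 2.5·17 = 53.5; e = 53.5 − 53.5 = 0
t=19: ŷ = 11 + 2.5·19 = 58.5; e = 56.5 − 58.5 = -2
t=21: ŷ = 11 + 2.5·21 = 63.5; e = 66 − 63.5 = 2.5
t=23: ŷ = 11 + 2.5·23 = 68.5; e = 69.5 − 68.5 = 1
t=25: ŷ = 11 + 2.5·25 = 73.5; e = 72.5 − 73.5 = -1

0.5, 0, -1, 0, -2, 2.5, 1, -1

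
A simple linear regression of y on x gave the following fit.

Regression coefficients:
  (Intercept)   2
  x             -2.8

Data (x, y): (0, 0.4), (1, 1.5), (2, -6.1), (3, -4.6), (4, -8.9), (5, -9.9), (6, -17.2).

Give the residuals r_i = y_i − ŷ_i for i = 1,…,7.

x=0: ŷ = 2 − 2.8·0 = 2; r = 0.4 − 2 = -1.6
x=1: ŷ = 2 − 2.8·1 = -0.8; r = 1.5 − (-0.8) = 2.3
x=2: ŷ = 2 − 2.8·2 = -3.6; r = -6.1 − (-3.6) = -2.5
x=3: ŷ = 2 − 2.8·3 = -6.4; r = -4.6 − (-6.4) = 1.8
x=4: ŷ = 2 − 2.8·4 = -9.2; r = -8.9 − (-9.2) = 0.3
x=5: ŷ = 2 − 2.8·5 = -12; r = -9.9 − (-12) = 2.1
x=6: ŷ = 2 − 2.8·6 = -14.8; r = -17.2 − (-14.8) = -2.4

-1.6, 2.3, -2.5, 1.8, 0.3, 2.1, -2.4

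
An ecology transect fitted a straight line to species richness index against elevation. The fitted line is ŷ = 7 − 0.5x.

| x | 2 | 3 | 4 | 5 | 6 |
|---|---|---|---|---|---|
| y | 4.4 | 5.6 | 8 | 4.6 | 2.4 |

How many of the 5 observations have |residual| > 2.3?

x=2: ŷ = 7 − 0.5·2 = 6; e = 4.4 − 6 = -1.6
x=3: ŷ = 7 − 0.5·3 = 5.5; e = 5.6 − 5.5 = 0.1
x=4: ŷ = 7 − 0.5·4 = 5; e = 8 − 5 = 3
x=5: ŷ = 7 − 0.5·5 = 4.5; e = 4.6 − 4.5 = 0.1
x=6: ŷ = 7 − 0.5·6 = 4; e = 2.4 − 4 = -1.6
|e| > 2.3: x=4 (|e|=3) → 1

1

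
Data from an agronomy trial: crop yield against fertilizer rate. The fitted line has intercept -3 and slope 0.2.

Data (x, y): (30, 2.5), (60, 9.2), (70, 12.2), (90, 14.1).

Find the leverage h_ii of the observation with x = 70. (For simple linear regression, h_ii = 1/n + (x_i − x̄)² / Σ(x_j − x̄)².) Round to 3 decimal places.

x̄ = (30 + 60 + 70 + 90)/4 = 62.5
Σ(x − x̄)² = 1056.25 + 6.25 + 56.25 + 756.25 = 1875
h = 1/4 + (7.5)²/1875 = 0.25 + 0.03 = 0.280

h = 0.280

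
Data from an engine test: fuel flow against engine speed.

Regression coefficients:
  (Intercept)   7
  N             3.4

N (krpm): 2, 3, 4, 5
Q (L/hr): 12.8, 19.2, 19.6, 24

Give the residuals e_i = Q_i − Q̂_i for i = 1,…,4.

N=2: Q̂ = 7 + 3.4·2 = 13.8; e = 12.8 − 13.8 = -1
N=3: Q̂ = 7 + 3.4·3 = 17.2; e = 19.2 − 17.2 = 2
N=4: Q̂ = 7 + 3.4·4 = 20.6; e = 19.6 − 20.6 = -1
N=5: Q̂ = 7 + 3.4·5 = 24; e = 24 − 24 = 0

-1, 2, -1, 0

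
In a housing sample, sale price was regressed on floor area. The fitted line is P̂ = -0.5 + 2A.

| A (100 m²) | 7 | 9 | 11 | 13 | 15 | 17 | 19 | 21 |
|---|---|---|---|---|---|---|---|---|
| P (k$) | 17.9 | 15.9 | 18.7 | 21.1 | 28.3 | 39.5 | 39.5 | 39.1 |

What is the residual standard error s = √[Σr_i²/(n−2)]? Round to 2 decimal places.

s = 4.01

A=7: P̂ = -0.5 + 2·7 = 13.5; r = 17.9 − 13.5 = 4.4
A=9: P̂ = -0.5 + 2·9 = 17.5; r = 15.9 − 17.5 = -1.6
A=11: P̂ = -0.5 + 2·11 = 21.5; r = 18.7 − 21.5 = -2.8
A=13: P̂ = -0.5 + 2·13 = 25.5; r = 21.1 − 25.5 = -4.4
A=15: P̂ = -0.5 + 2·15 = 29.5; r = 28.3 − 29.5 = -1.2
A=17: P̂ = -0.5 + 2·17 = 33.5; r = 39.5 − 33.5 = 6
A=19: P̂ = -0.5 + 2·19 = 37.5; r = 39.5 − 37.5 = 2
A=21: P̂ = -0.5 + 2·21 = 41.5; r = 39.1 − 41.5 = -2.4
SSE = 19.36 + 2.56 + 7.84 + 19.36 + 1.44 + 36 + 4 + 5.76 = 96.32
s = √(96.32/6) = √16.0533 ≈ 4.01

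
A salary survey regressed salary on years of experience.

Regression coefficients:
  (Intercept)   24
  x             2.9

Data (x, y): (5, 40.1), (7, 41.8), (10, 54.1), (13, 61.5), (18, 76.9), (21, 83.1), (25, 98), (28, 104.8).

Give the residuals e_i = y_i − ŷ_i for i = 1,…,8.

x=5: ŷ = 24 + 2.9·5 = 38.5; e = 40.1 − 38.5 = 1.6
x=7: ŷ = 24 + 2.9·7 = 44.3; e = 41.8 − 44.3 = -2.5
x=10: ŷ = 24 + 2.9·10 = 53; e = 54.1 − 53 = 1.1
x=13: ŷ = 24 + 2.9·13 = 61.7; e = 61.5 − 61.7 = -0.2
x=18: ŷ = 24 + 2.9·18 = 76.2; e = 76.9 − 76.2 = 0.7
x=21: ŷ = 24 + 2.9·21 = 84.9; e = 83.1 − 84.9 = -1.8
x=25: ŷ = 24 + 2.9·25 = 96.5; e = 98 − 96.5 = 1.5
x=28: ŷ = 24 + 2.9·28 = 105.2; e = 104.8 − 105.2 = -0.4

1.6, -2.5, 1.1, -0.2, 0.7, -1.8, 1.5, -0.4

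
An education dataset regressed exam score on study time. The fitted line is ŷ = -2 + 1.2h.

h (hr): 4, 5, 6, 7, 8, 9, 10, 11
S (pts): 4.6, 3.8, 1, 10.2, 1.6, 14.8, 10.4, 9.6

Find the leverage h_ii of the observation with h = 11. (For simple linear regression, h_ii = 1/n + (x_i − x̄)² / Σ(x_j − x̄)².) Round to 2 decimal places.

h = 0.42

h̄ = (4 + 5 + 6 + 7 + 8 + 9 + 10 + 11)/8 = 7.5
Σ(h − h̄)² = 12.25 + 6.25 + 2.25 + 0.25 + 0.25 + 2.25 + 6.25 + 12.25 = 42
h = 1/8 + (3.5)²/42 = 0.125 + 0.291667 = 0.42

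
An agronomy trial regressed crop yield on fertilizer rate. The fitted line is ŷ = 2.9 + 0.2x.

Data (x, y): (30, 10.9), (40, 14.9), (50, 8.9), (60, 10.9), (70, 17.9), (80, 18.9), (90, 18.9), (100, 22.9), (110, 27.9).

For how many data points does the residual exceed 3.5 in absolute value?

x=30: ŷ = 2.9 + 0.2·30 = 8.9; e = 10.9 − 8.9 = 2
x=40: ŷ = 2.9 + 0.2·40 = 10.9; e = 14.9 − 10.9 = 4
x=50: ŷ = 2.9 + 0.2·50 = 12.9; e = 8.9 − 12.9 = -4
x=60: ŷ = 2.9 + 0.2·60 = 14.9; e = 10.9 − 14.9 = -4
x=70: ŷ = 2.9 + 0.2·70 = 16.9; e = 17.9 − 16.9 = 1
x=80: ŷ = 2.9 + 0.2·80 = 18.9; e = 18.9 − 18.9 = 0
x=90: ŷ = 2.9 + 0.2·90 = 20.9; e = 18.9 − 20.9 = -2
x=100: ŷ = 2.9 + 0.2·100 = 22.9; e = 22.9 − 22.9 = 0
x=110: ŷ = 2.9 + 0.2·110 = 24.9; e = 27.9 − 24.9 = 3
|e| > 3.5: x=40 (|e|=4), x=50 (|e|=4), x=60 (|e|=4) → 3

3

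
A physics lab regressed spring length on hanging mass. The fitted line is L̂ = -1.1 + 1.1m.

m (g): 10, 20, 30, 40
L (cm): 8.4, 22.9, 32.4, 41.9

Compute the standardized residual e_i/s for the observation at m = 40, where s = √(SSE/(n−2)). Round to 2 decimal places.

-0.52

m=10: L̂ = -1.1 + 1.1·10 = 9.9; e = 8.4 − 9.9 = -1.5
m=20: L̂ = -1.1 + 1.1·20 = 20.9; e = 22.9 − 20.9 = 2
m=30: L̂ = -1.1 + 1.1·30 = 31.9; e = 32.4 − 31.9 = 0.5
m=40: L̂ = -1.1 + 1.1·40 = 42.9; e = 41.9 − 42.9 = -1
SSE = 2.25 + 4 + 0.25 + 1 = 7.5
s = √(7.5/2) = 1.93649
e/s = -1 / 1.93649 = -0.52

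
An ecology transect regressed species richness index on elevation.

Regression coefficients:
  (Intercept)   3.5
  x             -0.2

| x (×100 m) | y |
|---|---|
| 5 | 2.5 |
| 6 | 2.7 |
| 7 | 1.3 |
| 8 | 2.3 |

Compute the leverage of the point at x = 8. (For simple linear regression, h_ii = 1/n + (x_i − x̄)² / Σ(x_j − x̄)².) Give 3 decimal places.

h = 0.700

x̄ = (5 + 6 + 7 + 8)/4 = 6.5
Σ(x − x̄)² = 2.25 + 0.25 + 0.25 + 2.25 = 5
h = 1/4 + (1.5)²/5 = 0.25 + 0.45 = 0.700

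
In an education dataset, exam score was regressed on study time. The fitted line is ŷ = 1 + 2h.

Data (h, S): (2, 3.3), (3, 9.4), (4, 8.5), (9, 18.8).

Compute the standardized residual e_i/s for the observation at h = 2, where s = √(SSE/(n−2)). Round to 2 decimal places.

-0.80

h=2: ŷ = 1 + 2·2 = 5; e = 3.3 − 5 = -1.7
h=3: ŷ = 1 + 2·3 = 7; e = 9.4 − 7 = 2.4
h=4: ŷ = 1 + 2·4 = 9; e = 8.5 − 9 = -0.5
h=9: ŷ = 1 + 2·9 = 19; e = 18.8 − 19 = -0.2
SSE = 2.89 + 5.76 + 0.25 + 0.04 = 8.94
s = √(8.94/2) = 2.11424
e/s = -1.7 / 2.11424 = -0.80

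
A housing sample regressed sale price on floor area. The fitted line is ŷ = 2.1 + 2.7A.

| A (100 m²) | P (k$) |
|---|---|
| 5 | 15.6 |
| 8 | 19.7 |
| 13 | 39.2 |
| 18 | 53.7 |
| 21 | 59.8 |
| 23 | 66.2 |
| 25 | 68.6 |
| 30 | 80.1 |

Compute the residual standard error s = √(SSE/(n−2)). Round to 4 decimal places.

s = 2.7080

A=5: ŷ = 2.1 + 2.7·5 = 15.6; e = 15.6 − 15.6 = 0
A=8: ŷ = 2.1 + 2.7·8 = 23.7; e = 19.7 − 23.7 = -4
A=13: ŷ = 2.1 + 2.7·13 = 37.2; e = 39.2 − 37.2 = 2
A=18: ŷ = 2.1 + 2.7·18 = 50.7; e = 53.7 − 50.7 = 3
A=21: ŷ = 2.1 + 2.7·21 = 58.8; e = 59.8 − 58.8 = 1
A=23: ŷ = 2.1 + 2.7·23 = 64.2; e = 66.2 − 64.2 = 2
A=25: ŷ = 2.1 + 2.7·25 = 69.6; e = 68.6 − 69.6 = -1
A=30: ŷ = 2.1 + 2.7·30 = 83.1; e = 80.1 − 83.1 = -3
SSE = 0 + 16 + 4 + 9 + 1 + 4 + 1 + 9 = 44
s = √(44/6) = √7.33333 ≈ 2.7080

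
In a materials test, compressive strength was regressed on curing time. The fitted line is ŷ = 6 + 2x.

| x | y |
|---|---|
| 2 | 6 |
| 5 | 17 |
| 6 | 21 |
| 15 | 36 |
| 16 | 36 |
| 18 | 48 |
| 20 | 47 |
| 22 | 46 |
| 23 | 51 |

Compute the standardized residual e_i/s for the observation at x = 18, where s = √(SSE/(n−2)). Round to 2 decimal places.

x=2: ŷ = 6 + 2·2 = 10; e = 6 − 10 = -4
x=5: ŷ = 6 + 2·5 = 16; e = 17 − 16 = 1
x=6: ŷ = 6 + 2·6 = 18; e = 21 − 18 = 3
x=15: ŷ = 6 + 2·15 = 36; e = 36 − 36 = 0
x=16: ŷ = 6 + 2·16 = 38; e = 36 − 38 = -2
x=18: ŷ = 6 + 2·18 = 42; e = 48 − 42 = 6
x=20: ŷ = 6 + 2·20 = 46; e = 47 − 46 = 1
x=22: ŷ = 6 + 2·22 = 50; e = 46 − 50 = -4
x=23: ŷ = 6 + 2·23 = 52; e = 51 − 52 = -1
SSE = 16 + 1 + 9 + 0 + 4 + 36 + 1 + 16 + 1 = 84
s = √(84/7) = 3.4641
e/s = 6 / 3.4641 = 1.73

1.73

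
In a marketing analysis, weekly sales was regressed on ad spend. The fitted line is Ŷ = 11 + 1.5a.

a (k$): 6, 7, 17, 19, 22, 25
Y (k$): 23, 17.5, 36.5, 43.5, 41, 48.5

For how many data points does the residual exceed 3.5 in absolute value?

a=6: Ŷ = 11 + 1.5·6 = 20; e = 23 − 20 = 3
a=7: Ŷ = 11 + 1.5·7 = 21.5; e = 17.5 − 21.5 = -4
a=17: Ŷ = 11 + 1.5·17 = 36.5; e = 36.5 − 36.5 = 0
a=19: Ŷ = 11 + 1.5·19 = 39.5; e = 43.5 − 39.5 = 4
a=22: Ŷ = 11 + 1.5·22 = 44; e = 41 − 44 = -3
a=25: Ŷ = 11 + 1.5·25 = 48.5; e = 48.5 − 48.5 = 0
|e| > 3.5: a=7 (|e|=4), a=19 (|e|=4) → 2

2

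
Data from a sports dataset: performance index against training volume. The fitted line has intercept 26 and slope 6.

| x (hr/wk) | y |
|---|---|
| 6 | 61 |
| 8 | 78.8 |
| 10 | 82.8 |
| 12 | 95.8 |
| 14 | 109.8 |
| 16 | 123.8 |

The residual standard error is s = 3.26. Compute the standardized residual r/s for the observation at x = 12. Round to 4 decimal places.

-0.6748

ŷ = 26 + 6·12 = 98
r = 95.8 − 98 = -2.2
r/s = -2.2 / 3.26 = -0.6748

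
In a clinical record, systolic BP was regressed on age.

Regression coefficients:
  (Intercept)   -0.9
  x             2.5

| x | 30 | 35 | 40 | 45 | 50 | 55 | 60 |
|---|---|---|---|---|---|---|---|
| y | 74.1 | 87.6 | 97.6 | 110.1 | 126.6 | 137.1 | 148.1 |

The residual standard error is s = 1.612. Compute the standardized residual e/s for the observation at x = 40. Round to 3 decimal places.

-0.931

ŷ = -0.9 + 2.5·40 = 99.1
e = 97.6 − 99.1 = -1.5
e/s = -1.5 / 1.612 = -0.931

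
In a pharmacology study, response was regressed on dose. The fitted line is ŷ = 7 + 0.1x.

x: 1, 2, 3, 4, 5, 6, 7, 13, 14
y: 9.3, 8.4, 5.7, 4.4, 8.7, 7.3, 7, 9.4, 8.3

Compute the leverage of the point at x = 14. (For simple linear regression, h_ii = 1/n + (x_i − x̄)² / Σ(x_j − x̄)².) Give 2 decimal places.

h = 0.48

x̄ = (1 + 2 + 3 + 4 + 5 + 6 + 7 + 13 + 14)/9 = 6.11111
Σ(x − x̄)² = 26.1235 + 16.9012 + 9.67901 + 4.45679 + 1.23457 + 0.0123457 + 0.790123 + 47.4568 + 62.2346 = 168.889
h = 1/9 + (7.88889)²/168.889 = 0.111111 + 0.368494 = 0.48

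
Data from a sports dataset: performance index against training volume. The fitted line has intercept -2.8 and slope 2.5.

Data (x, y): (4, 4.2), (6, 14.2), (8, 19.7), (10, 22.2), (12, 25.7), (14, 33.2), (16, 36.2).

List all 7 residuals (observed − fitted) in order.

-3, 2, 2.5, 0, -1.5, 1, -1

x=4: ŷ = -2.8 + 2.5·4 = 7.2; e = 4.2 − 7.2 = -3
x=6: ŷ = -2.8 + 2.5·6 = 12.2; e = 14.2 − 12.2 = 2
x=8: ŷ = -2.8 + 2.5·8 = 17.2; e = 19.7 − 17.2 = 2.5
x=10: ŷ = -2.8 + 2.5·10 = 22.2; e = 22.2 − 22.2 = 0
x=12: ŷ = -2.8 + 2.5·12 = 27.2; e = 25.7 − 27.2 = -1.5
x=14: ŷ = -2.8 + 2.5·14 = 32.2; e = 33.2 − 32.2 = 1
x=16: ŷ = -2.8 + 2.5·16 = 37.2; e = 36.2 − 37.2 = -1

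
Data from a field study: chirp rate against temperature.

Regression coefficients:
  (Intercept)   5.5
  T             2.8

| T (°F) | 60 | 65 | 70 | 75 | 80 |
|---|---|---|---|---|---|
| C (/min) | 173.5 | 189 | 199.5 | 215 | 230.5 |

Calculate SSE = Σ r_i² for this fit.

T=60: ŷ = 5.5 + 2.8·60 = 173.5; r = 173.5 − 173.5 = 0
T=65: ŷ = 5.5 + 2.8·65 = 187.5; r = 189 − 187.5 = 1.5
T=70: ŷ = 5.5 + 2.8·70 = 201.5; r = 199.5 − 201.5 = -2
T=75: ŷ = 5.5 + 2.8·75 = 215.5; r = 215 − 215.5 = -0.5
T=80: ŷ = 5.5 + 2.8·80 = 229.5; r = 230.5 − 229.5 = 1
SSE = 0 + 2.25 + 4 + 0.25 + 1 = 7.5

SSE = 7.5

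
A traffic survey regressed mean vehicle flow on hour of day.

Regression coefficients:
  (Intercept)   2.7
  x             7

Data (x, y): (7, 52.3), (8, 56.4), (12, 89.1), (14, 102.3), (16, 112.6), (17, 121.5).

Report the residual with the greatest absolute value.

x=7: ŷ = 2.7 + 7·7 = 51.7; r = 52.3 − 51.7 = 0.6
x=8: ŷ = 2.7 + 7·8 = 58.7; r = 56.4 − 58.7 = -2.3
x=12: ŷ = 2.7 + 7·12 = 86.7; r = 89.1 − 86.7 = 2.4
x=14: ŷ = 2.7 + 7·14 = 100.7; r = 102.3 − 100.7 = 1.6
x=16: ŷ = 2.7 + 7·16 = 114.7; r = 112.6 − 114.7 = -2.1
x=17: ŷ = 2.7 + 7·17 = 121.7; r = 121.5 − 121.7 = -0.2
Largest |r| is 2.4 at x = 12, residual 2.4.

r = 2.4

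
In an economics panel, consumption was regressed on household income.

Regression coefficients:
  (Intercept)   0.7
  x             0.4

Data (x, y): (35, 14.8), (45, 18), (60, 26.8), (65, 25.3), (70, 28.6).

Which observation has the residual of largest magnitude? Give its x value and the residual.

x = 60, r = 2.1

x=35: ŷ = 0.7 + 0.4·35 = 14.7; r = 14.8 − 14.7 = 0.1
x=45: ŷ = 0.7 + 0.4·45 = 18.7; r = 18 − 18.7 = -0.7
x=60: ŷ = 0.7 + 0.4·60 = 24.7; r = 26.8 − 24.7 = 2.1
x=65: ŷ = 0.7 + 0.4·65 = 26.7; r = 25.3 − 26.7 = -1.4
x=70: ŷ = 0.7 + 0.4·70 = 28.7; r = 28.6 − 28.7 = -0.1
Largest |r| is 2.1 at x = 60, residual 2.1.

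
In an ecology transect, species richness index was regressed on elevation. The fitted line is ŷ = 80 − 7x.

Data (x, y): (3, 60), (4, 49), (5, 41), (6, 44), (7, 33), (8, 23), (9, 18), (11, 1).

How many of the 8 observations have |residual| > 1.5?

x=3: ŷ = 80 − 7·3 = 59; e = 60 − 59 = 1
x=4: ŷ = 80 − 7·4 = 52; e = 49 − 52 = -3
x=5: ŷ = 80 − 7·5 = 45; e = 41 − 45 = -4
x=6: ŷ = 80 − 7·6 = 38; e = 44 − 38 = 6
x=7: ŷ = 80 − 7·7 = 31; e = 33 − 31 = 2
x=8: ŷ = 80 − 7·8 = 24; e = 23 − 24 = -1
x=9: ŷ = 80 − 7·9 = 17; e = 18 − 17 = 1
x=11: ŷ = 80 − 7·11 = 3; e = 1 − 3 = -2
|e| > 1.5: x=4 (|e|=3), x=5 (|e|=4), x=6 (|e|=6), x=7 (|e|=2), x=11 (|e|=2) → 5

5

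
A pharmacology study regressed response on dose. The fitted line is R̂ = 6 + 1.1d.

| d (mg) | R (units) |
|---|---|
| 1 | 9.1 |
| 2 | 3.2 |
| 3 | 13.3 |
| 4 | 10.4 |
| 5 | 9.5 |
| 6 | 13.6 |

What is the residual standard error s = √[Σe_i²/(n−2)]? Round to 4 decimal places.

s = 3.5355

d=1: R̂ = 6 + 1.1·1 = 7.1; e = 9.1 − 7.1 = 2
d=2: R̂ = 6 + 1.1·2 = 8.2; e = 3.2 − 8.2 = -5
d=3: R̂ = 6 + 1.1·3 = 9.3; e = 13.3 − 9.3 = 4
d=4: R̂ = 6 + 1.1·4 = 10.4; e = 10.4 − 10.4 = 0
d=5: R̂ = 6 + 1.1·5 = 11.5; e = 9.5 − 11.5 = -2
d=6: R̂ = 6 + 1.1·6 = 12.6; e = 13.6 − 12.6 = 1
SSE = 4 + 25 + 16 + 0 + 4 + 1 = 50
s = √(50/4) = √12.5 ≈ 3.5355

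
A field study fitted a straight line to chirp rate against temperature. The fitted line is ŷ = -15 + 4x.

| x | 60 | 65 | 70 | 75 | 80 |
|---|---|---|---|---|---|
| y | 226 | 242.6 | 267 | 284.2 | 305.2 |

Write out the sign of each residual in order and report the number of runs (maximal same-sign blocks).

5 runs

x=60: ŷ = -15 + 4·60 = 225; r = 226 − 225 = 1
x=65: ŷ = -15 + 4·65 = 245; r = 242.6 − 245 = -2.4
x=70: ŷ = -15 + 4·70 = 265; r = 267 − 265 = 2
x=75: ŷ = -15 + 4·75 = 285; r = 284.2 − 285 = -0.8
x=80: ŷ = -15 + 4·80 = 305; r = 305.2 − 305 = 0.2
Signs: + − + − +
Runs: +×1, −×1, +×1, −×1, +×1 → 5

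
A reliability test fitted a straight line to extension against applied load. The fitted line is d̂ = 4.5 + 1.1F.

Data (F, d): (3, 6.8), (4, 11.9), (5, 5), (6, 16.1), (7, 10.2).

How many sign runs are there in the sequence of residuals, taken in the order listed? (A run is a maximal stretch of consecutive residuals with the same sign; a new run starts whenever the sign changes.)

5 runs

F=3: d̂ = 4.5 + 1.1·3 = 7.8; e = 6.8 − 7.8 = -1
F=4: d̂ = 4.5 + 1.1·4 = 8.9; e = 11.9 − 8.9 = 3
F=5: d̂ = 4.5 + 1.1·5 = 10; e = 5 − 10 = -5
F=6: d̂ = 4.5 + 1.1·6 = 11.1; e = 16.1 − 11.1 = 5
F=7: d̂ = 4.5 + 1.1·7 = 12.2; e = 10.2 − 12.2 = -2
Signs: − + − + −
Runs: −×1, +×1, −×1, +×1, −×1 → 5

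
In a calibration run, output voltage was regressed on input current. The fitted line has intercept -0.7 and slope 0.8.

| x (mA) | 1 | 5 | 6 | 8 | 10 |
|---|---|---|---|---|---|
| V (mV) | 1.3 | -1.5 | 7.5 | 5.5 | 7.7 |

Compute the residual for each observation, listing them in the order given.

x=1: V̂ = -0.7 + 0.8·1 = 0.1; e = 1.3 − 0.1 = 1.2
x=5: V̂ = -0.7 + 0.8·5 = 3.3; e = -1.5 − 3.3 = -4.8
x=6: V̂ = -0.7 + 0.8·6 = 4.1; e = 7.5 − 4.1 = 3.4
x=8: V̂ = -0.7 + 0.8·8 = 5.7; e = 5.5 − 5.7 = -0.2
x=10: V̂ = -0.7 + 0.8·10 = 7.3; e = 7.7 − 7.3 = 0.4

1.2, -4.8, 3.4, -0.2, 0.4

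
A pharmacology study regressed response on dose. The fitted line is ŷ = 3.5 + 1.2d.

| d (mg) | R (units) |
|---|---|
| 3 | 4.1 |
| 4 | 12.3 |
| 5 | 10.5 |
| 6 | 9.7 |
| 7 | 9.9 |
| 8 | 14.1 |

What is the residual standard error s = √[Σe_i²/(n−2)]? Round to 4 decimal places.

s = 2.8284

d=3: ŷ = 3.5 + 1.2·3 = 7.1; e = 4.1 − 7.1 = -3
d=4: ŷ = 3.5 + 1.2·4 = 8.3; e = 12.3 − 8.3 = 4
d=5: ŷ = 3.5 + 1.2·5 = 9.5; e = 10.5 − 9.5 = 1
d=6: ŷ = 3.5 + 1.2·6 = 10.7; e = 9.7 − 10.7 = -1
d=7: ŷ = 3.5 + 1.2·7 = 11.9; e = 9.9 − 11.9 = -2
d=8: ŷ = 3.5 + 1.2·8 = 13.1; e = 14.1 − 13.1 = 1
SSE = 9 + 16 + 1 + 1 + 4 + 1 = 32
s = √(32/4) = √8 ≈ 2.8284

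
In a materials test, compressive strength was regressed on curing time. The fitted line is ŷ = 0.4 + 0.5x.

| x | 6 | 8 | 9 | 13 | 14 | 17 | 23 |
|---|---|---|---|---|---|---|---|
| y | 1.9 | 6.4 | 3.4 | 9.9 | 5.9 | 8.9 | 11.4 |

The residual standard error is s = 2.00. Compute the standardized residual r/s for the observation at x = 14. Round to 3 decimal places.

ŷ = 0.4 + 0.5·14 = 7.4
r = 5.9 − 7.4 = -1.5
r/s = -1.5 / 2.00 = -0.750

-0.750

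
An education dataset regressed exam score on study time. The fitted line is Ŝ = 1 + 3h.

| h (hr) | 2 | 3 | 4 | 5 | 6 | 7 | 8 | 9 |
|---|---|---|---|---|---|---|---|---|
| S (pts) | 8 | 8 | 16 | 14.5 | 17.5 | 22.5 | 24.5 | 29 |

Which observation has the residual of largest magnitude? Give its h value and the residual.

h = 4, e = 3

h=2: Ŝ = 1 + 3·2 = 7; e = 8 − 7 = 1
h=3: Ŝ = 1 + 3·3 = 10; e = 8 − 10 = -2
h=4: Ŝ = 1 + 3·4 = 13; e = 16 − 13 = 3
h=5: Ŝ = 1 + 3·5 = 16; e = 14.5 − 16 = -1.5
h=6: Ŝ = 1 + 3·6 = 19; e = 17.5 − 19 = -1.5
h=7: Ŝ = 1 + 3·7 = 22; e = 22.5 − 22 = 0.5
h=8: Ŝ = 1 + 3·8 = 25; e = 24.5 − 25 = -0.5
h=9: Ŝ = 1 + 3·9 = 28; e = 29 − 28 = 1
Largest |e| is 3 at h = 4, residual 3.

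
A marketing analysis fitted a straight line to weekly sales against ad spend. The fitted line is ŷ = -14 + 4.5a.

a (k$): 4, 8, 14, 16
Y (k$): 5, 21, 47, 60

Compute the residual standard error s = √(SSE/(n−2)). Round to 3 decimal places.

a=4: ŷ = -14 + 4.5·4 = 4; r = 5 − 4 = 1
a=8: ŷ = -14 + 4.5·8 = 22; r = 21 − 22 = -1
a=14: ŷ = -14 + 4.5·14 = 49; r = 47 − 49 = -2
a=16: ŷ = -14 + 4.5·16 = 58; r = 60 − 58 = 2
SSE = 1 + 1 + 4 + 4 = 10
s = √(10/2) = √5 ≈ 2.236

s = 2.236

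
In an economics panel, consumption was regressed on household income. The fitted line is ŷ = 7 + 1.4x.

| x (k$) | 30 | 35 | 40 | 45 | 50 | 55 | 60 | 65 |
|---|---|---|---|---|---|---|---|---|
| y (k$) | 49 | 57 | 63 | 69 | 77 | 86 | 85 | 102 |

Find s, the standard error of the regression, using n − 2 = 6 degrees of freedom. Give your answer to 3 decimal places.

s = 3.109

x=30: ŷ = 7 + 1.4·30 = 49; r = 49 − 49 = 0
x=35: ŷ = 7 + 1.4·35 = 56; r = 57 − 56 = 1
x=40: ŷ = 7 + 1.4·40 = 63; r = 63 − 63 = 0
x=45: ŷ = 7 + 1.4·45 = 70; r = 69 − 70 = -1
x=50: ŷ = 7 + 1.4·50 = 77; r = 77 − 77 = 0
x=55: ŷ = 7 + 1.4·55 = 84; r = 86 − 84 = 2
x=60: ŷ = 7 + 1.4·60 = 91; r = 85 − 91 = -6
x=65: ŷ = 7 + 1.4·65 = 98; r = 102 − 98 = 4
SSE = 0 + 1 + 0 + 1 + 0 + 4 + 36 + 16 = 58
s = √(58/6) = √9.66667 ≈ 3.109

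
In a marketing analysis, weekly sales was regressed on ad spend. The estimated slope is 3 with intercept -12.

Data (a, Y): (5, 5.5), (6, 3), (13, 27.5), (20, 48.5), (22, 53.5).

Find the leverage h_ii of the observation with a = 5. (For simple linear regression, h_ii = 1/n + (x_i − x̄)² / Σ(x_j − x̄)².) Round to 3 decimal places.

h = 0.477

ā = (5 + 6 + 13 + 20 + 22)/5 = 13.2
Σ(a − ā)² = 67.24 + 51.84 + 0.04 + 46.24 + 77.44 = 242.8
h = 1/5 + (-8.2)²/242.8 = 0.2 + 0.276936 = 0.477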